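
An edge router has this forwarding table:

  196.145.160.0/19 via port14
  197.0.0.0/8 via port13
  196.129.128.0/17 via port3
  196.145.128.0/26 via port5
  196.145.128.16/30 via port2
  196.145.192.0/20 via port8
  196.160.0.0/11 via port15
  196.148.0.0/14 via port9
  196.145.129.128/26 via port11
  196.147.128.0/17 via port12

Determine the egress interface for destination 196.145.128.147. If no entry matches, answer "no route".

no route

No entry's prefix contains 196.145.128.147; there is no default route.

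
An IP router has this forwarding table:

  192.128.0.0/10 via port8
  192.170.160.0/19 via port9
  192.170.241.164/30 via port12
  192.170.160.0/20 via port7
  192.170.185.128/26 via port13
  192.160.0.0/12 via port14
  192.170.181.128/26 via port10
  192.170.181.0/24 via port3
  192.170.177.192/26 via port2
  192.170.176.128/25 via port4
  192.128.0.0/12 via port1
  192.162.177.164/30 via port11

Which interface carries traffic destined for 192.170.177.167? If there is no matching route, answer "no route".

Routes whose prefix contains 192.170.177.167:
  192.128.0.0/10 (192.128.0.0 - 192.191.255.255) -> port8
  192.160.0.0/12 (192.160.0.0 - 192.175.255.255) -> port14
  192.170.160.0/19 (192.170.160.0 - 192.170.191.255) -> port9
More-specific entries that do NOT match:
  192.170.241.164/30 (192.170.241.164 - 192.170.241.167) does not contain 192.170.177.167
  192.162.177.164/30 (192.162.177.164 - 192.162.177.167) does not contain 192.170.177.167
  192.170.185.128/26 (192.170.185.128 - 192.170.185.191) does not contain 192.170.177.167
  192.170.181.128/26 (192.170.181.128 - 192.170.181.191) does not contain 192.170.177.167
  192.170.177.192/26 (192.170.177.192 - 192.170.177.255) does not contain 192.170.177.167
  192.170.176.128/25 (192.170.176.128 - 192.170.176.255) does not contain 192.170.177.167
  192.170.181.0/24 (192.170.181.0 - 192.170.181.255) does not contain 192.170.177.167
  192.170.160.0/20 (192.170.160.0 - 192.170.175.255) does not contain 192.170.177.167
Longest matching prefix is /19 -> interface port9.

port9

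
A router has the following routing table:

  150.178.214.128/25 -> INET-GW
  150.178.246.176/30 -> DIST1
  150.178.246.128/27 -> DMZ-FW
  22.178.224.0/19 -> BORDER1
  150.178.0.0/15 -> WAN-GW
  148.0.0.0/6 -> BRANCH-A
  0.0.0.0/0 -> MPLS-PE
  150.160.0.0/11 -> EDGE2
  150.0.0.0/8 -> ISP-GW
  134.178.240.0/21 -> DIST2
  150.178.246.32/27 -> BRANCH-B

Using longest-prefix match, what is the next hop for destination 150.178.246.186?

WAN-GW

Routes whose prefix contains 150.178.246.186:
  0.0.0.0/0 (default, matches everything) -> MPLS-PE
  148.0.0.0/6 (148.0.0.0 - 151.255.255.255) -> BRANCH-A
  150.0.0.0/8 (150.0.0.0 - 150.255.255.255) -> ISP-GW
  150.160.0.0/11 (150.160.0.0 - 150.191.255.255) -> EDGE2
  150.178.0.0/15 (150.178.0.0 - 150.179.255.255) -> WAN-GW
More-specific entries that do NOT match:
  150.178.246.176/30 (150.178.246.176 - 150.178.246.179) does not contain 150.178.246.186
  150.178.246.128/27 (150.178.246.128 - 150.178.246.159) does not contain 150.178.246.186
  150.178.246.32/27 (150.178.246.32 - 150.178.246.63) does not contain 150.178.246.186
  150.178.214.128/25 (150.178.214.128 - 150.178.214.255) does not contain 150.178.246.186
  134.178.240.0/21 (134.178.240.0 - 134.178.247.255) does not contain 150.178.246.186
  22.178.224.0/19 (22.178.224.0 - 22.178.255.255) does not contain 150.178.246.186
Longest matching prefix is /15 -> next hop WAN-GW.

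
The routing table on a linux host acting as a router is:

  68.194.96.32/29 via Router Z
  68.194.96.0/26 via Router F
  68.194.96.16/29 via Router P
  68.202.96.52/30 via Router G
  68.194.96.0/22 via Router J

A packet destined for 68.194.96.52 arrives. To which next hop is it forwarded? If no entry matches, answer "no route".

Router F

Routes whose prefix contains 68.194.96.52:
  68.194.96.0/22 (68.194.96.0 - 68.194.99.255) -> Router J
  68.194.96.0/26 (68.194.96.0 - 68.194.96.63) -> Router F
More-specific entries that do NOT match:
  68.202.96.52/30 (68.202.96.52 - 68.202.96.55) does not contain 68.194.96.52
  68.194.96.32/29 (68.194.96.32 - 68.194.96.39) does not contain 68.194.96.52
  68.194.96.16/29 (68.194.96.16 - 68.194.96.23) does not contain 68.194.96.52
Longest matching prefix is /26 -> next hop Router F.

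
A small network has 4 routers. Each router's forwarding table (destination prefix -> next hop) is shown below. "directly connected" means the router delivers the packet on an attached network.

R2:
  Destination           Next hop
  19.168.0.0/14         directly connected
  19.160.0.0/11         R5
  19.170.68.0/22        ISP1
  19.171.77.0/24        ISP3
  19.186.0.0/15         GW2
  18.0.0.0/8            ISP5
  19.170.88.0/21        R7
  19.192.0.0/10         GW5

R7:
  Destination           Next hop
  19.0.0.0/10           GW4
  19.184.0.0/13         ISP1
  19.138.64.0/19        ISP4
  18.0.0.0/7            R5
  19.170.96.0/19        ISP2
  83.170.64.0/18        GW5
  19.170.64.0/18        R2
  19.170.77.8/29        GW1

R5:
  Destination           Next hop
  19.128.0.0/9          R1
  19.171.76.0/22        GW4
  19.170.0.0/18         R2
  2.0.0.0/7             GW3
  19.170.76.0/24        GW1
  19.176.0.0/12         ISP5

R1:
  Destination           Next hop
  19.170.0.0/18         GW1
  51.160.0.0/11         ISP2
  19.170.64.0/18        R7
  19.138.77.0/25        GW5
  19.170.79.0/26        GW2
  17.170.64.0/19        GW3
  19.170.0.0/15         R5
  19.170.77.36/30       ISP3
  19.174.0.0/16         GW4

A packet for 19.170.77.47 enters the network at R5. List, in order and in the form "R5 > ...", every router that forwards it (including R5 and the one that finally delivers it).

At R5: longest match for 19.170.77.47 is 19.128.0.0/9 -> R1
At R1: longest match for 19.170.77.47 is 19.170.64.0/18 -> R7
At R7: longest match for 19.170.77.47 is 19.170.64.0/18 -> R2
At R2: longest match for 19.170.77.47 is 19.168.0.0/14 -> directly connected

R5 > R1 > R7 > R2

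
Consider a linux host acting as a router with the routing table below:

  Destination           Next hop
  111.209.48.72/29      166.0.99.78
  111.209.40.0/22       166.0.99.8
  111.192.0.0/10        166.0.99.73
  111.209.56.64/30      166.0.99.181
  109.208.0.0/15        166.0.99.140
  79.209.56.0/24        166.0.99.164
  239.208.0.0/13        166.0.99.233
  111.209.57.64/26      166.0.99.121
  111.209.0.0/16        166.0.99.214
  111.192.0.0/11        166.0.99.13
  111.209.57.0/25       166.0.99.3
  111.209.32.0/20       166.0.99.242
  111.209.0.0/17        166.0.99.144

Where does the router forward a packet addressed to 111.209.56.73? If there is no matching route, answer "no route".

Routes whose prefix contains 111.209.56.73:
  111.192.0.0/10 (111.192.0.0 - 111.255.255.255) -> 166.0.99.73
  111.192.0.0/11 (111.192.0.0 - 111.223.255.255) -> 166.0.99.13
  111.209.0.0/16 (111.209.0.0 - 111.209.255.255) -> 166.0.99.214
  111.209.0.0/17 (111.209.0.0 - 111.209.127.255) -> 166.0.99.144
More-specific entries that do NOT match:
  111.209.56.64/30 (111.209.56.64 - 111.209.56.67) does not contain 111.209.56.73
  111.209.48.72/29 (111.209.48.72 - 111.209.48.79) does not contain 111.209.56.73
  111.209.57.64/26 (111.209.57.64 - 111.209.57.127) does not contain 111.209.56.73
  111.209.57.0/25 (111.209.57.0 - 111.209.57.127) does not contain 111.209.56.73
  79.209.56.0/24 (79.209.56.0 - 79.209.56.255) does not contain 111.209.56.73
  111.209.40.0/22 (111.209.40.0 - 111.209.43.255) does not contain 111.209.56.73
  111.209.32.0/20 (111.209.32.0 - 111.209.47.255) does not contain 111.209.56.73
Longest matching prefix is /17 -> next hop 166.0.99.144.

166.0.99.144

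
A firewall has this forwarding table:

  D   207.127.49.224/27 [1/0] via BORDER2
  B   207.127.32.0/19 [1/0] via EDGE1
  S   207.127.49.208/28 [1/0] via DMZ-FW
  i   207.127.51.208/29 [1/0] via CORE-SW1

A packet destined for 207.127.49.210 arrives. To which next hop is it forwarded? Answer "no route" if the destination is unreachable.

DMZ-FW

Routes whose prefix contains 207.127.49.210:
  207.127.32.0/19 (207.127.32.0 - 207.127.63.255) -> EDGE1
  207.127.49.208/28 (207.127.49.208 - 207.127.49.223) -> DMZ-FW
More-specific entries that do NOT match:
  207.127.51.208/29 (207.127.51.208 - 207.127.51.215) does not contain 207.127.49.210
Longest matching prefix is /28 -> next hop DMZ-FW.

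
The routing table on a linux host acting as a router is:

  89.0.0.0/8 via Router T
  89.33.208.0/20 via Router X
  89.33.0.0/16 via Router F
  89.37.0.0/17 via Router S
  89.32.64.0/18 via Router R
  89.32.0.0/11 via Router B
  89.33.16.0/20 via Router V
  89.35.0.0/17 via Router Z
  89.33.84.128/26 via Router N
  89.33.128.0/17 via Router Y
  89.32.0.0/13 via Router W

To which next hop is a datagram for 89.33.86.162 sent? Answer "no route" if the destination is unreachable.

Router F

Routes whose prefix contains 89.33.86.162:
  89.0.0.0/8 (89.0.0.0 - 89.255.255.255) -> Router T
  89.32.0.0/11 (89.32.0.0 - 89.63.255.255) -> Router B
  89.32.0.0/13 (89.32.0.0 - 89.39.255.255) -> Router W
  89.33.0.0/16 (89.33.0.0 - 89.33.255.255) -> Router F
More-specific entries that do NOT match:
  89.33.84.128/26 (89.33.84.128 - 89.33.84.191) does not contain 89.33.86.162
  89.33.208.0/20 (89.33.208.0 - 89.33.223.255) does not contain 89.33.86.162
  89.33.16.0/20 (89.33.16.0 - 89.33.31.255) does not contain 89.33.86.162
  89.32.64.0/18 (89.32.64.0 - 89.32.127.255) does not contain 89.33.86.162
  89.37.0.0/17 (89.37.0.0 - 89.37.127.255) does not contain 89.33.86.162
  89.35.0.0/17 (89.35.0.0 - 89.35.127.255) does not contain 89.33.86.162
  89.33.128.0/17 (89.33.128.0 - 89.33.255.255) does not contain 89.33.86.162
Longest matching prefix is /16 -> next hop Router F.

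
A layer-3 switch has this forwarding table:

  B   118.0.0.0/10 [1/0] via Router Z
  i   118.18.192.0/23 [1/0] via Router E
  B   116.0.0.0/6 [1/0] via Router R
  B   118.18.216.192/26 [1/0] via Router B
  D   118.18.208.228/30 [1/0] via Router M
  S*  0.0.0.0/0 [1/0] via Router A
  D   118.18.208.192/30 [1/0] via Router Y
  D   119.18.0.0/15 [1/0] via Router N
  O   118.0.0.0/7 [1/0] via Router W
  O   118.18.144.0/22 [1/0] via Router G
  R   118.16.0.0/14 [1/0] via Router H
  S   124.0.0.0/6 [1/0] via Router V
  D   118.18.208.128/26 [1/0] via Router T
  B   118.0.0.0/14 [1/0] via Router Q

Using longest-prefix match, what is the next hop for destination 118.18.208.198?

Router H

Routes whose prefix contains 118.18.208.198:
  0.0.0.0/0 (default, matches everything) -> Router A
  116.0.0.0/6 (116.0.0.0 - 119.255.255.255) -> Router R
  118.0.0.0/7 (118.0.0.0 - 119.255.255.255) -> Router W
  118.0.0.0/10 (118.0.0.0 - 118.63.255.255) -> Router Z
  118.16.0.0/14 (118.16.0.0 - 118.19.255.255) -> Router H
More-specific entries that do NOT match:
  118.18.208.228/30 (118.18.208.228 - 118.18.208.231) does not contain 118.18.208.198
  118.18.208.192/30 (118.18.208.192 - 118.18.208.195) does not contain 118.18.208.198
  118.18.216.192/26 (118.18.216.192 - 118.18.216.255) does not contain 118.18.208.198
  118.18.208.128/26 (118.18.208.128 - 118.18.208.191) does not contain 118.18.208.198
  118.18.192.0/23 (118.18.192.0 - 118.18.193.255) does not contain 118.18.208.198
  118.18.144.0/22 (118.18.144.0 - 118.18.147.255) does not contain 118.18.208.198
  119.18.0.0/15 (119.18.0.0 - 119.19.255.255) does not contain 118.18.208.198
Longest matching prefix is /14 -> next hop Router H.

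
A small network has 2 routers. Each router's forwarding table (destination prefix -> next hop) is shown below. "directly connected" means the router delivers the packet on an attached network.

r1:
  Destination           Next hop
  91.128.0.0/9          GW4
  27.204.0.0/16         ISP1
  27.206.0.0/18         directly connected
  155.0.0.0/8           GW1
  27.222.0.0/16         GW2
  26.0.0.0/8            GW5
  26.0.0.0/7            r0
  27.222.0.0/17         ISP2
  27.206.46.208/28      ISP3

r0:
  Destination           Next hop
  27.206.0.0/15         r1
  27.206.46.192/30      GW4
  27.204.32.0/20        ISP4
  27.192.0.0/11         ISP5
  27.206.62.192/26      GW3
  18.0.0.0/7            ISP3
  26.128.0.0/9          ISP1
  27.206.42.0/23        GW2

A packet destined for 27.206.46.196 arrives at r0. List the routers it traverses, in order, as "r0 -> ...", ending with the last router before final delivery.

At r0: longest match for 27.206.46.196 is 27.206.0.0/15 -> r1
At r1: longest match for 27.206.46.196 is 27.206.0.0/18 -> directly connected

r0 -> r1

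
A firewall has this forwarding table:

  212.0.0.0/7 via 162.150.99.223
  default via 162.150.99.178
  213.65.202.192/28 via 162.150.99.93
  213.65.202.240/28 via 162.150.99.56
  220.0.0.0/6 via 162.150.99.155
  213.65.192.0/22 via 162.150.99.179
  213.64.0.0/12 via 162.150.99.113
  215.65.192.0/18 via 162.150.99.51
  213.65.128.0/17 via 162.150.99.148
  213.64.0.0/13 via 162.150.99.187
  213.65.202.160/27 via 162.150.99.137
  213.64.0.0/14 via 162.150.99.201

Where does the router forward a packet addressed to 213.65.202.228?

162.150.99.148

Routes whose prefix contains 213.65.202.228:
  0.0.0.0/0 (default, matches everything) -> 162.150.99.178
  212.0.0.0/7 (212.0.0.0 - 213.255.255.255) -> 162.150.99.223
  213.64.0.0/12 (213.64.0.0 - 213.79.255.255) -> 162.150.99.113
  213.64.0.0/13 (213.64.0.0 - 213.71.255.255) -> 162.150.99.187
  213.64.0.0/14 (213.64.0.0 - 213.67.255.255) -> 162.150.99.201
  213.65.128.0/17 (213.65.128.0 - 213.65.255.255) -> 162.150.99.148
More-specific entries that do NOT match:
  213.65.202.192/28 (213.65.202.192 - 213.65.202.207) does not contain 213.65.202.228
  213.65.202.240/28 (213.65.202.240 - 213.65.202.255) does not contain 213.65.202.228
  213.65.202.160/27 (213.65.202.160 - 213.65.202.191) does not contain 213.65.202.228
  213.65.192.0/22 (213.65.192.0 - 213.65.195.255) does not contain 213.65.202.228
  215.65.192.0/18 (215.65.192.0 - 215.65.255.255) does not contain 213.65.202.228
Longest matching prefix is /17 -> next hop 162.150.99.148.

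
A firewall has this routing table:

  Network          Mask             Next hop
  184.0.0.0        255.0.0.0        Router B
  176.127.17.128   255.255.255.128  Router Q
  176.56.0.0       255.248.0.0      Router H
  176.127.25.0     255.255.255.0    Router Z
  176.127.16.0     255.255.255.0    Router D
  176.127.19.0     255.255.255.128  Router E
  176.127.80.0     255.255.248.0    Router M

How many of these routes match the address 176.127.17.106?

No listed prefix contains 176.127.17.106.
Total matching entries: 0.

0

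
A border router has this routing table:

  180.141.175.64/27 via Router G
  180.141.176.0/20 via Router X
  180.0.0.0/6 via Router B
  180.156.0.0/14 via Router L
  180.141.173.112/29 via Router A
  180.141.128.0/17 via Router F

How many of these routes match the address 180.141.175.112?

Prefixes containing 180.141.175.112:
  180.0.0.0/6 (180.0.0.0 - 183.255.255.255)
  180.141.128.0/17 (180.141.128.0 - 180.141.255.255)
Total matching entries: 2.

2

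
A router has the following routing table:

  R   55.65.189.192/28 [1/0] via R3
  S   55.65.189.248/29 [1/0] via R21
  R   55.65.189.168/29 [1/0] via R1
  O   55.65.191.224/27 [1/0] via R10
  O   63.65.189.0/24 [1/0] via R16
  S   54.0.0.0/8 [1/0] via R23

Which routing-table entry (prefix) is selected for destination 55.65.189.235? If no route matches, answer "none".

none

55.65.189.235 is outside every listed prefix and there is no default route.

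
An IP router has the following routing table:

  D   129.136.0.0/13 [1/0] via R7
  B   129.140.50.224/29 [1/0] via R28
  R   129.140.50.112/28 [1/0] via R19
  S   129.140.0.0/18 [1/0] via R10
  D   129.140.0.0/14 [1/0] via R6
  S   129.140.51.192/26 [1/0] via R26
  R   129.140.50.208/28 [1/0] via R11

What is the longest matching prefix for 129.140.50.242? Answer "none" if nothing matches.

Entries matching 129.140.50.242:
  129.136.0.0/13 (129.136.0.0 - 129.143.255.255)
  129.140.0.0/14 (129.140.0.0 - 129.143.255.255)
  129.140.0.0/18 (129.140.0.0 - 129.140.63.255)
Most specific is 129.140.0.0/18.

129.140.0.0/18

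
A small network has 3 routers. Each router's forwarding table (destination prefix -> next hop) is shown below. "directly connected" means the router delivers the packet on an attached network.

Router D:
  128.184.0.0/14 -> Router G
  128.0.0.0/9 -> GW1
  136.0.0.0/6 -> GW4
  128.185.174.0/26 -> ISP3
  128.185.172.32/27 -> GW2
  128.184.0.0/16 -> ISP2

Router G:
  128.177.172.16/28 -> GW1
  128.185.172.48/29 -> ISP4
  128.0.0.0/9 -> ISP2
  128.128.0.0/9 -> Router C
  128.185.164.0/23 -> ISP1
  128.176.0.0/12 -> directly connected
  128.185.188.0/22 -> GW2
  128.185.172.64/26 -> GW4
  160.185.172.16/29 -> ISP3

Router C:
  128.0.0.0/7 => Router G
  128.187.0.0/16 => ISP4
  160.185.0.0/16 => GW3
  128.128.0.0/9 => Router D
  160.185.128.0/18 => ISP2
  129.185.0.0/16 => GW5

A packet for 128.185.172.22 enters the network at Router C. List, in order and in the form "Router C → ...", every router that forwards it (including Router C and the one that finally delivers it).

At Router C: longest match for 128.185.172.22 is 128.128.0.0/9 -> Router D
At Router D: longest match for 128.185.172.22 is 128.184.0.0/14 -> Router G
At Router G: longest match for 128.185.172.22 is 128.176.0.0/12 -> directly connected

Router C → Router D → Router G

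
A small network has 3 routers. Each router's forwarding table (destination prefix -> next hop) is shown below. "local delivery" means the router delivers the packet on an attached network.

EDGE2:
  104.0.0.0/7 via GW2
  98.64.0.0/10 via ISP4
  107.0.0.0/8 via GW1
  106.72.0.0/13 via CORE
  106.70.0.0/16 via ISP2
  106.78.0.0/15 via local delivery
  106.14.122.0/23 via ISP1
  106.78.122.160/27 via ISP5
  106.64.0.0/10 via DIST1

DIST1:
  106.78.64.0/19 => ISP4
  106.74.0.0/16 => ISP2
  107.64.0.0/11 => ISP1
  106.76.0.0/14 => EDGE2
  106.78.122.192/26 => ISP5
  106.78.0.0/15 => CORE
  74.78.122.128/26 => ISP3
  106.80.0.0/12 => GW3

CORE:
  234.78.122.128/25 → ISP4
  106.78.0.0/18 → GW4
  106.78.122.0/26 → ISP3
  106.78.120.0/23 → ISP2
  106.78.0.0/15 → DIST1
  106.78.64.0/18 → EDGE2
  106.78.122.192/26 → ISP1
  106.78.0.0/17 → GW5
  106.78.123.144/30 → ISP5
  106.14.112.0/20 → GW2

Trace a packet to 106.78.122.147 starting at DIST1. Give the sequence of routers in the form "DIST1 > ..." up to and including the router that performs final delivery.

DIST1 > CORE > EDGE2

At DIST1: longest match for 106.78.122.147 is 106.78.0.0/15 -> CORE
At CORE: longest match for 106.78.122.147 is 106.78.64.0/18 -> EDGE2
At EDGE2: longest match for 106.78.122.147 is 106.78.0.0/15 -> local delivery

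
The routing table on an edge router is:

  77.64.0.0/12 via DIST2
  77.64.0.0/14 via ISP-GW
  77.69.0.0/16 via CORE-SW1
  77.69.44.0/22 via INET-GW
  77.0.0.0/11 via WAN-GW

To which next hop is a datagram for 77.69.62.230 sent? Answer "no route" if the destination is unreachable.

CORE-SW1

Routes whose prefix contains 77.69.62.230:
  77.64.0.0/12 (77.64.0.0 - 77.79.255.255) -> DIST2
  77.69.0.0/16 (77.69.0.0 - 77.69.255.255) -> CORE-SW1
More-specific entries that do NOT match:
  77.69.44.0/22 (77.69.44.0 - 77.69.47.255) does not contain 77.69.62.230
Longest matching prefix is /16 -> next hop CORE-SW1.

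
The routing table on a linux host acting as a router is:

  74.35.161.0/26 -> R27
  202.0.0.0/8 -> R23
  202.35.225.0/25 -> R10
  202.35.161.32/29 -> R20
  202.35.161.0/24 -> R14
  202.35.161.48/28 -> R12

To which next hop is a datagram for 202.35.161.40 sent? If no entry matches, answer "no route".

Routes whose prefix contains 202.35.161.40:
  202.0.0.0/8 (202.0.0.0 - 202.255.255.255) -> R23
  202.35.161.0/24 (202.35.161.0 - 202.35.161.255) -> R14
More-specific entries that do NOT match:
  202.35.161.32/29 (202.35.161.32 - 202.35.161.39) does not contain 202.35.161.40
  202.35.161.48/28 (202.35.161.48 - 202.35.161.63) does not contain 202.35.161.40
  74.35.161.0/26 (74.35.161.0 - 74.35.161.63) does not contain 202.35.161.40
  202.35.225.0/25 (202.35.225.0 - 202.35.225.127) does not contain 202.35.161.40
Longest matching prefix is /24 -> next hop R14.

R14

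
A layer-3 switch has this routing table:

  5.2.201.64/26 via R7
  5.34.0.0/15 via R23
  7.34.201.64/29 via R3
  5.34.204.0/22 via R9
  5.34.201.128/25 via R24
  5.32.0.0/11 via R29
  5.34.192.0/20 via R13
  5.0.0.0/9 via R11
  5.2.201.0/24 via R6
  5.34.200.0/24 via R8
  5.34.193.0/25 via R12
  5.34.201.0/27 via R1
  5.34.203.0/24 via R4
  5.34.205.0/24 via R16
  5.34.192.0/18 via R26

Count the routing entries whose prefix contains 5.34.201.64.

5

Prefixes containing 5.34.201.64:
  5.0.0.0/9 (5.0.0.0 - 5.127.255.255)
  5.32.0.0/11 (5.32.0.0 - 5.63.255.255)
  5.34.0.0/15 (5.34.0.0 - 5.35.255.255)
  5.34.192.0/18 (5.34.192.0 - 5.34.255.255)
  5.34.192.0/20 (5.34.192.0 - 5.34.207.255)
Total matching entries: 5.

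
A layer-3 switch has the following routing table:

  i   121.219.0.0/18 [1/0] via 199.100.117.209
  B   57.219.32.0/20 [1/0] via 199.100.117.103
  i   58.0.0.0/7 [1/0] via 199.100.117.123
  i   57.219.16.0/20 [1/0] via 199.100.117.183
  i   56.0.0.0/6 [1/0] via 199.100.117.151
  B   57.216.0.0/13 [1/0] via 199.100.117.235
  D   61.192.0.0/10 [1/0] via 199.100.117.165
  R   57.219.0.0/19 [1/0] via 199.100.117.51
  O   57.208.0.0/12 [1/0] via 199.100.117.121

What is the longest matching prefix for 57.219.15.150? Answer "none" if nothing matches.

Entries matching 57.219.15.150:
  56.0.0.0/6 (56.0.0.0 - 59.255.255.255)
  57.208.0.0/12 (57.208.0.0 - 57.223.255.255)
  57.216.0.0/13 (57.216.0.0 - 57.223.255.255)
  57.219.0.0/19 (57.219.0.0 - 57.219.31.255)
Most specific is 57.219.0.0/19.

57.219.0.0/19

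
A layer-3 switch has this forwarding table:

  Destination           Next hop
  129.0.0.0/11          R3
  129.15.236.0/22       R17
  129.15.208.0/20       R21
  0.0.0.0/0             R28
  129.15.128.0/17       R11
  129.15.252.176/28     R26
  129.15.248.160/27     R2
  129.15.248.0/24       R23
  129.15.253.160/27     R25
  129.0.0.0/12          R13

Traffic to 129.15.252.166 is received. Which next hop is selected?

Routes whose prefix contains 129.15.252.166:
  0.0.0.0/0 (default, matches everything) -> R28
  129.0.0.0/11 (129.0.0.0 - 129.31.255.255) -> R3
  129.0.0.0/12 (129.0.0.0 - 129.15.255.255) -> R13
  129.15.128.0/17 (129.15.128.0 - 129.15.255.255) -> R11
More-specific entries that do NOT match:
  129.15.252.176/28 (129.15.252.176 - 129.15.252.191) does not contain 129.15.252.166
  129.15.248.160/27 (129.15.248.160 - 129.15.248.191) does not contain 129.15.252.166
  129.15.253.160/27 (129.15.253.160 - 129.15.253.191) does not contain 129.15.252.166
  129.15.248.0/24 (129.15.248.0 - 129.15.248.255) does not contain 129.15.252.166
  129.15.236.0/22 (129.15.236.0 - 129.15.239.255) does not contain 129.15.252.166
  129.15.208.0/20 (129.15.208.0 - 129.15.223.255) does not contain 129.15.252.166
Longest matching prefix is /17 -> next hop R11.

R11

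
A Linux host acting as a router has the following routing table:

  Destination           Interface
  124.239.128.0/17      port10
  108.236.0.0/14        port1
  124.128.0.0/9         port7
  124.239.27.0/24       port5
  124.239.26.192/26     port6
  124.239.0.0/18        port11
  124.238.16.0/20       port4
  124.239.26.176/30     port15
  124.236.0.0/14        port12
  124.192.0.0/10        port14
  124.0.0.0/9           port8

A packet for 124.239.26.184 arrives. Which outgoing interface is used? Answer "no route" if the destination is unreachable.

Routes whose prefix contains 124.239.26.184:
  124.128.0.0/9 (124.128.0.0 - 124.255.255.255) -> port7
  124.192.0.0/10 (124.192.0.0 - 124.255.255.255) -> port14
  124.236.0.0/14 (124.236.0.0 - 124.239.255.255) -> port12
  124.239.0.0/18 (124.239.0.0 - 124.239.63.255) -> port11
More-specific entries that do NOT match:
  124.239.26.176/30 (124.239.26.176 - 124.239.26.179) does not contain 124.239.26.184
  124.239.26.192/26 (124.239.26.192 - 124.239.26.255) does not contain 124.239.26.184
  124.239.27.0/24 (124.239.27.0 - 124.239.27.255) does not contain 124.239.26.184
  124.238.16.0/20 (124.238.16.0 - 124.238.31.255) does not contain 124.239.26.184
Longest matching prefix is /18 -> interface port11.

port11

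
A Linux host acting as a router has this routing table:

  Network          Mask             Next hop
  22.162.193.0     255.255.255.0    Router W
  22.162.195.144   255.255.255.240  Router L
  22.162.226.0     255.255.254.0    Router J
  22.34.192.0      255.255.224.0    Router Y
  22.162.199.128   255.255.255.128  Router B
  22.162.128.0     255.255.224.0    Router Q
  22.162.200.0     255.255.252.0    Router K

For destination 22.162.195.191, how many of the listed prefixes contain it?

No listed prefix contains 22.162.195.191.
Total matching entries: 0.

0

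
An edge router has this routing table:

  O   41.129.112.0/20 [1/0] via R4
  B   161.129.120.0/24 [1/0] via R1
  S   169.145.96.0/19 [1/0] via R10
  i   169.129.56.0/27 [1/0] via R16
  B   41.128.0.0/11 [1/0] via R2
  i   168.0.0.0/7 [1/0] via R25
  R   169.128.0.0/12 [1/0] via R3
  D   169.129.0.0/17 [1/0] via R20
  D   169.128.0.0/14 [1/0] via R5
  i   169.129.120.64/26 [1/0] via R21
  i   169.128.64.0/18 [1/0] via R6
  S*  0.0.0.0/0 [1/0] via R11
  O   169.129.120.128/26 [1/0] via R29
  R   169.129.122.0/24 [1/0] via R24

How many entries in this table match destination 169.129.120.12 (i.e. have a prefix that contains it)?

Prefixes containing 169.129.120.12:
  0.0.0.0/0 (default, matches everything)
  168.0.0.0/7 (168.0.0.0 - 169.255.255.255)
  169.128.0.0/12 (169.128.0.0 - 169.143.255.255)
  169.128.0.0/14 (169.128.0.0 - 169.131.255.255)
  169.129.0.0/17 (169.129.0.0 - 169.129.127.255)
Total matching entries: 5.

5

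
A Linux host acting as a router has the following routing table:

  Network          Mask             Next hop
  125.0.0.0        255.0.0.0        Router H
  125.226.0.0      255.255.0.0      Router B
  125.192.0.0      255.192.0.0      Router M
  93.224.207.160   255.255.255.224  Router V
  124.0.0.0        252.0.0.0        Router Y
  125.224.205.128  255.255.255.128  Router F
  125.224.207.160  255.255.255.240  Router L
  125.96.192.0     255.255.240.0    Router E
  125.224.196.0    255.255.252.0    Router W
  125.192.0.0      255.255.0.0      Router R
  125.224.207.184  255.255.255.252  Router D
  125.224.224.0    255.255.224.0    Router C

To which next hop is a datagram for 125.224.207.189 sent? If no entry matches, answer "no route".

Router M

Routes whose prefix contains 125.224.207.189:
  124.0.0.0/6 (124.0.0.0 - 127.255.255.255) -> Router Y
  125.0.0.0/8 (125.0.0.0 - 125.255.255.255) -> Router H
  125.192.0.0/10 (125.192.0.0 - 125.255.255.255) -> Router M
More-specific entries that do NOT match:
  125.224.207.184/30 (125.224.207.184 - 125.224.207.187) does not contain 125.224.207.189
  125.224.207.160/28 (125.224.207.160 - 125.224.207.175) does not contain 125.224.207.189
  93.224.207.160/27 (93.224.207.160 - 93.224.207.191) does not contain 125.224.207.189
  125.224.205.128/25 (125.224.205.128 - 125.224.205.255) does not contain 125.224.207.189
  125.224.196.0/22 (125.224.196.0 - 125.224.199.255) does not contain 125.224.207.189
  125.96.192.0/20 (125.96.192.0 - 125.96.207.255) does not contain 125.224.207.189
  125.224.224.0/19 (125.224.224.0 - 125.224.255.255) does not contain 125.224.207.189
  125.226.0.0/16 (125.226.0.0 - 125.226.255.255) does not contain 125.224.207.189
  125.192.0.0/16 (125.192.0.0 - 125.192.255.255) does not contain 125.224.207.189
Longest matching prefix is /10 -> next hop Router M.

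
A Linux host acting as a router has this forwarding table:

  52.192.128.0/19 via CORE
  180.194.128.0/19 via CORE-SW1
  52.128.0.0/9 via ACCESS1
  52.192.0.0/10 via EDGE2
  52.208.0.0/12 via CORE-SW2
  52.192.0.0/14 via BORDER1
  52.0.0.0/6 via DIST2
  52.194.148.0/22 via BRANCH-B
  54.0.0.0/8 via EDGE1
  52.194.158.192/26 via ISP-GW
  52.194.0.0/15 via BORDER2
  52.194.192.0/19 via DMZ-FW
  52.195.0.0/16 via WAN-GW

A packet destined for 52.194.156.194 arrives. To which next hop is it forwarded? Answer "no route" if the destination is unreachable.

BORDER2

Routes whose prefix contains 52.194.156.194:
  52.0.0.0/6 (52.0.0.0 - 55.255.255.255) -> DIST2
  52.128.0.0/9 (52.128.0.0 - 52.255.255.255) -> ACCESS1
  52.192.0.0/10 (52.192.0.0 - 52.255.255.255) -> EDGE2
  52.192.0.0/14 (52.192.0.0 - 52.195.255.255) -> BORDER1
  52.194.0.0/15 (52.194.0.0 - 52.195.255.255) -> BORDER2
More-specific entries that do NOT match:
  52.194.158.192/26 (52.194.158.192 - 52.194.158.255) does not contain 52.194.156.194
  52.194.148.0/22 (52.194.148.0 - 52.194.151.255) does not contain 52.194.156.194
  52.192.128.0/19 (52.192.128.0 - 52.192.159.255) does not contain 52.194.156.194
  180.194.128.0/19 (180.194.128.0 - 180.194.159.255) does not contain 52.194.156.194
  52.194.192.0/19 (52.194.192.0 - 52.194.223.255) does not contain 52.194.156.194
  52.195.0.0/16 (52.195.0.0 - 52.195.255.255) does not contain 52.194.156.194
Longest matching prefix is /15 -> next hop BORDER2.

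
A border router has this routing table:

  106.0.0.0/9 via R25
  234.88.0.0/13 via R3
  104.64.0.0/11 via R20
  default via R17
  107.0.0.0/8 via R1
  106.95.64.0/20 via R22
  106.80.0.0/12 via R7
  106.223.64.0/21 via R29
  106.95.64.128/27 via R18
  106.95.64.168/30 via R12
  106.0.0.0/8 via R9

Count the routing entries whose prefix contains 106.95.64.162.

5

Prefixes containing 106.95.64.162:
  0.0.0.0/0 (default, matches everything)
  106.0.0.0/8 (106.0.0.0 - 106.255.255.255)
  106.0.0.0/9 (106.0.0.0 - 106.127.255.255)
  106.80.0.0/12 (106.80.0.0 - 106.95.255.255)
  106.95.64.0/20 (106.95.64.0 - 106.95.79.255)
Total matching entries: 5.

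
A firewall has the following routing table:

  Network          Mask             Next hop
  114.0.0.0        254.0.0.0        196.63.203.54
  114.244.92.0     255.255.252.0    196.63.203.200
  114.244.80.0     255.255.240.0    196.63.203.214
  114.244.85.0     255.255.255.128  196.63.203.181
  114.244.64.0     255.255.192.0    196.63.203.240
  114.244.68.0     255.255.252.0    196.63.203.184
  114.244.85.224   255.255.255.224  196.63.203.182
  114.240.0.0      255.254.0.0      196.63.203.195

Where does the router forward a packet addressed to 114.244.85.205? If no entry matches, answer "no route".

Routes whose prefix contains 114.244.85.205:
  114.0.0.0/7 (114.0.0.0 - 115.255.255.255) -> 196.63.203.54
  114.244.64.0/18 (114.244.64.0 - 114.244.127.255) -> 196.63.203.240
  114.244.80.0/20 (114.244.80.0 - 114.244.95.255) -> 196.63.203.214
More-specific entries that do NOT match:
  114.244.85.224/27 (114.244.85.224 - 114.244.85.255) does not contain 114.244.85.205
  114.244.85.0/25 (114.244.85.0 - 114.244.85.127) does not contain 114.244.85.205
  114.244.92.0/22 (114.244.92.0 - 114.244.95.255) does not contain 114.244.85.205
  114.244.68.0/22 (114.244.68.0 - 114.244.71.255) does not contain 114.244.85.205
Longest matching prefix is /20 -> next hop 196.63.203.214.

196.63.203.214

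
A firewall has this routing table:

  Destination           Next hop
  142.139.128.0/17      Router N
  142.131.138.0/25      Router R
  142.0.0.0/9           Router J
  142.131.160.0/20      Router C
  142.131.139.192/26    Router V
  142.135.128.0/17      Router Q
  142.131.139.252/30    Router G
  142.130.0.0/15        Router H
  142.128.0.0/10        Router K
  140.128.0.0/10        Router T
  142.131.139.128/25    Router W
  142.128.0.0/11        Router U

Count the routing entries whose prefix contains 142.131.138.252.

3

Prefixes containing 142.131.138.252:
  142.128.0.0/10 (142.128.0.0 - 142.191.255.255)
  142.128.0.0/11 (142.128.0.0 - 142.159.255.255)
  142.130.0.0/15 (142.130.0.0 - 142.131.255.255)
Total matching entries: 3.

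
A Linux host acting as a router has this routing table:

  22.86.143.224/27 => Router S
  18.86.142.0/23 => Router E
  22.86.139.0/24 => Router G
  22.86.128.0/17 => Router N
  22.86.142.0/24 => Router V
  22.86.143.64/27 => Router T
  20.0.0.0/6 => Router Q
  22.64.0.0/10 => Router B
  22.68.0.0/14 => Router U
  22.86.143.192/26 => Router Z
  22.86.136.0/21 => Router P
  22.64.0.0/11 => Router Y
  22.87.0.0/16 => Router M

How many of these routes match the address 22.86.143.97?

5

Prefixes containing 22.86.143.97:
  20.0.0.0/6 (20.0.0.0 - 23.255.255.255)
  22.64.0.0/10 (22.64.0.0 - 22.127.255.255)
  22.64.0.0/11 (22.64.0.0 - 22.95.255.255)
  22.86.128.0/17 (22.86.128.0 - 22.86.255.255)
  22.86.136.0/21 (22.86.136.0 - 22.86.143.255)
Total matching entries: 5.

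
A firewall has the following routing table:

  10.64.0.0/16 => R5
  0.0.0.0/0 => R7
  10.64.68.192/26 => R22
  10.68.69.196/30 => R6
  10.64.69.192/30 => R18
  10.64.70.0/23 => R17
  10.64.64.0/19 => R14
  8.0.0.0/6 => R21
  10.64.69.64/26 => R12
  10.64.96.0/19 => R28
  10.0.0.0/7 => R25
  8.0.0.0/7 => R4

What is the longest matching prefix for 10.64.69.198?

Entries matching 10.64.69.198:
  0.0.0.0/0 (default, matches everything)
  8.0.0.0/6 (8.0.0.0 - 11.255.255.255)
  10.0.0.0/7 (10.0.0.0 - 11.255.255.255)
  10.64.0.0/16 (10.64.0.0 - 10.64.255.255)
  10.64.64.0/19 (10.64.64.0 - 10.64.95.255)
Most specific is 10.64.64.0/19.

10.64.64.0/19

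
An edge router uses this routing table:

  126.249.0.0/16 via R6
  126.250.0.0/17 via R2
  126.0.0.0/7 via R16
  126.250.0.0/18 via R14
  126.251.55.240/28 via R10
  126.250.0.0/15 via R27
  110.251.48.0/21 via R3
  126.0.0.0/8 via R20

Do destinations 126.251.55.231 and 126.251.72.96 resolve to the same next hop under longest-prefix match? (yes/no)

yes

126.251.55.231: longest match 126.250.0.0/15 -> R27
126.251.72.96: longest match 126.250.0.0/15 -> R27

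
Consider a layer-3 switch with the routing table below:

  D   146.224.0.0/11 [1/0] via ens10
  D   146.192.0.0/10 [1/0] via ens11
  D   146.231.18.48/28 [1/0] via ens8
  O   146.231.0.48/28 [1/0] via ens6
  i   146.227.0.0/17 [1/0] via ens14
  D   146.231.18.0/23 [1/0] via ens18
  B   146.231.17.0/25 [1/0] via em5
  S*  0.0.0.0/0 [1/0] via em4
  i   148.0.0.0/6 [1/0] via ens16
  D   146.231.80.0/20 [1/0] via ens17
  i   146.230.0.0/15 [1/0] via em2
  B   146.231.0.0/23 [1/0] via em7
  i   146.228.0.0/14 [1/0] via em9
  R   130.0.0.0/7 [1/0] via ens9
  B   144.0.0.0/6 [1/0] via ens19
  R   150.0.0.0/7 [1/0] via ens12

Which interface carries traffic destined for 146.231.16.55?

em2

Routes whose prefix contains 146.231.16.55:
  0.0.0.0/0 (default, matches everything) -> em4
  144.0.0.0/6 (144.0.0.0 - 147.255.255.255) -> ens19
  146.192.0.0/10 (146.192.0.0 - 146.255.255.255) -> ens11
  146.224.0.0/11 (146.224.0.0 - 146.255.255.255) -> ens10
  146.228.0.0/14 (146.228.0.0 - 146.231.255.255) -> em9
  146.230.0.0/15 (146.230.0.0 - 146.231.255.255) -> em2
More-specific entries that do NOT match:
  146.231.18.48/28 (146.231.18.48 - 146.231.18.63) does not contain 146.231.16.55
  146.231.0.48/28 (146.231.0.48 - 146.231.0.63) does not contain 146.231.16.55
  146.231.17.0/25 (146.231.17.0 - 146.231.17.127) does not contain 146.231.16.55
  146.231.18.0/23 (146.231.18.0 - 146.231.19.255) does not contain 146.231.16.55
  146.231.0.0/23 (146.231.0.0 - 146.231.1.255) does not contain 146.231.16.55
  146.231.80.0/20 (146.231.80.0 - 146.231.95.255) does not contain 146.231.16.55
  146.227.0.0/17 (146.227.0.0 - 146.227.127.255) does not contain 146.231.16.55
Longest matching prefix is /15 -> interface em2.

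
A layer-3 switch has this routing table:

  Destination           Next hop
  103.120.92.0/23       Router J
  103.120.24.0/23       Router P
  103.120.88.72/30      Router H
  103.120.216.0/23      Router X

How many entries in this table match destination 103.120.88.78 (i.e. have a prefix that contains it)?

No listed prefix contains 103.120.88.78.
Total matching entries: 0.

0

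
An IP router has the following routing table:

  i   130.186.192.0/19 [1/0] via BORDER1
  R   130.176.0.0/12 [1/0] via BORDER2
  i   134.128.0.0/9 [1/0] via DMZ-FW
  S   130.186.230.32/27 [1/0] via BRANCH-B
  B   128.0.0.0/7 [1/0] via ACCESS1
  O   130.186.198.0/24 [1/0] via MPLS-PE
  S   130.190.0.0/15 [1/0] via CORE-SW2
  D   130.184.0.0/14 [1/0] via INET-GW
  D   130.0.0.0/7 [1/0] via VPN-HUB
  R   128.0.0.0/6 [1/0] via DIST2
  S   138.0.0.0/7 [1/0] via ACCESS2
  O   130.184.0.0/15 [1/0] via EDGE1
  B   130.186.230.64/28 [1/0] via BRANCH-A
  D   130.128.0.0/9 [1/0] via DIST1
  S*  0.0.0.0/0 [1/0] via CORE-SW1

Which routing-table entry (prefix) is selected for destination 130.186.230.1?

Entries matching 130.186.230.1:
  0.0.0.0/0 (default, matches everything)
  128.0.0.0/6 (128.0.0.0 - 131.255.255.255)
  130.0.0.0/7 (130.0.0.0 - 131.255.255.255)
  130.128.0.0/9 (130.128.0.0 - 130.255.255.255)
  130.176.0.0/12 (130.176.0.0 - 130.191.255.255)
  130.184.0.0/14 (130.184.0.0 - 130.187.255.255)
Most specific is 130.184.0.0/14.

130.184.0.0/14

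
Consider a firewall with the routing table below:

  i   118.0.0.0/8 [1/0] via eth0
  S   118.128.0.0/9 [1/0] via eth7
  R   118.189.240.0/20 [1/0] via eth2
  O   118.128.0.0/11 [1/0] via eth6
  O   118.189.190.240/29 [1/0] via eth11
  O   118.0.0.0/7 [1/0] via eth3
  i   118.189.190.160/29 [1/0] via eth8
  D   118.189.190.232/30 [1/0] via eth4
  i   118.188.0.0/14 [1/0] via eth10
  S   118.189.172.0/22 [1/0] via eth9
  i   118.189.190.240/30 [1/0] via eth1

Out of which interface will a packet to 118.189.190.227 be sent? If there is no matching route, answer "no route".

Routes whose prefix contains 118.189.190.227:
  118.0.0.0/7 (118.0.0.0 - 119.255.255.255) -> eth3
  118.0.0.0/8 (118.0.0.0 - 118.255.255.255) -> eth0
  118.128.0.0/9 (118.128.0.0 - 118.255.255.255) -> eth7
  118.188.0.0/14 (118.188.0.0 - 118.191.255.255) -> eth10
More-specific entries that do NOT match:
  118.189.190.232/30 (118.189.190.232 - 118.189.190.235) does not contain 118.189.190.227
  118.189.190.240/30 (118.189.190.240 - 118.189.190.243) does not contain 118.189.190.227
  118.189.190.240/29 (118.189.190.240 - 118.189.190.247) does not contain 118.189.190.227
  118.189.190.160/29 (118.189.190.160 - 118.189.190.167) does not contain 118.189.190.227
  118.189.172.0/22 (118.189.172.0 - 118.189.175.255) does not contain 118.189.190.227
  118.189.240.0/20 (118.189.240.0 - 118.189.255.255) does not contain 118.189.190.227
Longest matching prefix is /14 -> interface eth10.

eth10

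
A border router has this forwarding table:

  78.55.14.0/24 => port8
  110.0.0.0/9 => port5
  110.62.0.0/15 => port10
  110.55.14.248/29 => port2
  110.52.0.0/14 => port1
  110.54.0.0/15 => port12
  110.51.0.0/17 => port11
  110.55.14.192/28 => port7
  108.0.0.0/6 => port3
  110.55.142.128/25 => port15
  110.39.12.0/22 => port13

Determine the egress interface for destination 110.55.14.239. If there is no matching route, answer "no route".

Routes whose prefix contains 110.55.14.239:
  108.0.0.0/6 (108.0.0.0 - 111.255.255.255) -> port3
  110.0.0.0/9 (110.0.0.0 - 110.127.255.255) -> port5
  110.52.0.0/14 (110.52.0.0 - 110.55.255.255) -> port1
  110.54.0.0/15 (110.54.0.0 - 110.55.255.255) -> port12
More-specific entries that do NOT match:
  110.55.14.248/29 (110.55.14.248 - 110.55.14.255) does not contain 110.55.14.239
  110.55.14.192/28 (110.55.14.192 - 110.55.14.207) does not contain 110.55.14.239
  110.55.142.128/25 (110.55.142.128 - 110.55.142.255) does not contain 110.55.14.239
  78.55.14.0/24 (78.55.14.0 - 78.55.14.255) does not contain 110.55.14.239
  110.39.12.0/22 (110.39.12.0 - 110.39.15.255) does not contain 110.55.14.239
  110.51.0.0/17 (110.51.0.0 - 110.51.127.255) does not contain 110.55.14.239
Longest matching prefix is /15 -> interface port12.

port12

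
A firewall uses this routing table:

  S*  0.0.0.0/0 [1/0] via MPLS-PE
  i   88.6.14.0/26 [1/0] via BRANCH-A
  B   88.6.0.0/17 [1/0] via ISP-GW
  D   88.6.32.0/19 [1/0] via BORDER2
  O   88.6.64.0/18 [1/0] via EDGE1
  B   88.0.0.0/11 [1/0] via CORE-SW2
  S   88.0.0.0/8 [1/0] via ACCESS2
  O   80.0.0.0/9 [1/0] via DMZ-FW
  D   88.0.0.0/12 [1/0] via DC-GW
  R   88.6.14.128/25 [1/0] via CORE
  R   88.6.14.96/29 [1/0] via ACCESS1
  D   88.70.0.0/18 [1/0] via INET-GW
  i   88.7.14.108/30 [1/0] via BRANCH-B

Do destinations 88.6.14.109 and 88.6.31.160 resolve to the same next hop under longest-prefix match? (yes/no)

88.6.14.109: longest match 88.6.0.0/17 -> ISP-GW
88.6.31.160: longest match 88.6.0.0/17 -> ISP-GW

yes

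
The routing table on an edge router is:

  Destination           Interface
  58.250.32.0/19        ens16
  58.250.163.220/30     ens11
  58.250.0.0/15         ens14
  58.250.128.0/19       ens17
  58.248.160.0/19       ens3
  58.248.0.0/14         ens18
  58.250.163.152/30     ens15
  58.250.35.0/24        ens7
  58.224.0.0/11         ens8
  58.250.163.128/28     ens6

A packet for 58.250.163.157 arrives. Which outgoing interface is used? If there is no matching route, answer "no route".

Routes whose prefix contains 58.250.163.157:
  58.224.0.0/11 (58.224.0.0 - 58.255.255.255) -> ens8
  58.248.0.0/14 (58.248.0.0 - 58.251.255.255) -> ens18
  58.250.0.0/15 (58.250.0.0 - 58.251.255.255) -> ens14
More-specific entries that do NOT match:
  58.250.163.220/30 (58.250.163.220 - 58.250.163.223) does not contain 58.250.163.157
  58.250.163.152/30 (58.250.163.152 - 58.250.163.155) does not contain 58.250.163.157
  58.250.163.128/28 (58.250.163.128 - 58.250.163.143) does not contain 58.250.163.157
  58.250.35.0/24 (58.250.35.0 - 58.250.35.255) does not contain 58.250.163.157
  58.250.32.0/19 (58.250.32.0 - 58.250.63.255) does not contain 58.250.163.157
  58.250.128.0/19 (58.250.128.0 - 58.250.159.255) does not contain 58.250.163.157
  58.248.160.0/19 (58.248.160.0 - 58.248.191.255) does not contain 58.250.163.157
Longest matching prefix is /15 -> interface ens14.

ens14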